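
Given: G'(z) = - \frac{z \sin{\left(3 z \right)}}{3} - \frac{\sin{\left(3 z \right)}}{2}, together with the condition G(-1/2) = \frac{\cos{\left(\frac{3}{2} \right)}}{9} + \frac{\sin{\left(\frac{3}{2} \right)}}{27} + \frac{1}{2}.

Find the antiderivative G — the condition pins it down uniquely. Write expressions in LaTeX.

G(z) = \frac{6 z \cos{\left(3 z \right)} - 2 \sin{\left(3 z \right)} + 9 \cos{\left(3 z \right)} + 27}{54}

The integrand splits into summands that can be handled one at a time.
A general antiderivative is \frac{z \cos{\left(3 z \right)}}{9} - \frac{\sin{\left(3 z \right)}}{27} + \frac{\cos{\left(3 z \right)}}{6} + C.
The condition gives C = \frac{\cos{\left(\frac{3}{2} \right)}}{9} + \frac{\sin{\left(\frac{3}{2} \right)}}{27} + \frac{1}{2} - (\frac{\cos{\left(\frac{3}{2} \right)}}{9} + \frac{\sin{\left(\frac{3}{2} \right)}}{27}) = \frac{1}{2}.
So G(z) = \frac{6 z \cos{\left(3 z \right)} - 2 \sin{\left(3 z \right)} + 9 \cos{\left(3 z \right)} + 27}{54}.
Check: d/dz[\frac{6 z \cos{\left(3 z \right)} - 2 \sin{\left(3 z \right)} + 9 \cos{\left(3 z \right)} + 27}{54}] = - \frac{z \sin{\left(3 z \right)}}{3} - \frac{\sin{\left(3 z \right)}}{2} = G'(z).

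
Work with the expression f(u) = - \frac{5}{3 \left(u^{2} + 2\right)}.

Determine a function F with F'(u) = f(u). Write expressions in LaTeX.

Differentiate the proposed F(u) back; it has to land on f(u) exactly.
Check: d/du[- \frac{5 \sqrt{2} \operatorname{atan}{\left(\frac{\sqrt{2} u}{2} \right)}}{6}] = - \frac{5}{3 u^{2} + 6}, which equals f(u).

An antiderivative is F(u) = - \frac{5 \sqrt{2} \operatorname{atan}{\left(\frac{\sqrt{2} u}{2} \right)}}{6}.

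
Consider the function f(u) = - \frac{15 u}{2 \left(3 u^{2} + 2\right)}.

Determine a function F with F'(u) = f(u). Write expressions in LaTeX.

The substitution w = \frac{3 u^{2}}{2} + 1 works: f is exactly (dF/dw)*(dw/du) for that inner function.
Check: d/du[- \frac{5 \log{\left(\frac{3 u^{2}}{2} + 1 \right)}}{4}] = - \frac{15 u}{6 u^{2} + 4}, which equals f(u).

An antiderivative is F(u) = - \frac{5 \log{\left(\frac{3 u^{2}}{2} + 1 \right)}}{4}.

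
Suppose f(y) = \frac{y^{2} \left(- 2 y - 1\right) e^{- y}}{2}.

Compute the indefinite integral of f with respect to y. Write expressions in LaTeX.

F(y) = \frac{\left(2 y^{3} + 7 y^{2} + 14 y + 14\right) e^{- y}}{2} + C

f has the shape u'v + uv' for u = y^{3} + \frac{7 y^{2}}{2} + 7 y + 7 and v = e^{- y} — it is the derivative of the product u*v.
Check: d/dy[\frac{\left(2 y^{3} + 7 y^{2} + 14 y + 14\right) e^{- y}}{2}] = \frac{\left(- 2 y^{3} - y^{2}\right) e^{- y}}{2}, which equals f(y).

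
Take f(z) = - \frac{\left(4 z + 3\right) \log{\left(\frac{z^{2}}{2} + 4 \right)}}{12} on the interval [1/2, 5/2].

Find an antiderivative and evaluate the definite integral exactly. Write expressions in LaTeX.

Antiderivative: F(z) = \frac{2 z^{2} + z \left(- 2 z - 3\right) \log{\left(\frac{z^{2}}{2} + 4 \right)} + 6 z - 16 \log{\left(z^{2} + 8 \right)} - 12 \sqrt{2} \operatorname{atan}{\left(\frac{\sqrt{2} z}{4} \right)}}{12}; value = - \frac{4 \log{\left(\frac{57}{4} \right)}}{3} - \frac{5 \log{\left(\frac{57}{8} \right)}}{3} - \sqrt{2} \operatorname{atan}{\left(\frac{5 \sqrt{2}}{8} \right)} + \frac{\log{\left(\frac{33}{8} \right)}}{6} + \sqrt{2} \operatorname{atan}{\left(\frac{\sqrt{2}}{8} \right)} + 2 + \frac{4 \log{\left(\frac{33}{4} \right)}}{3}

Whatever form F(z) takes, F'(z) = f(z) is non-negotiable.
F(z) = \frac{2 z^{2} + z \left(- 2 z - 3\right) \log{\left(\frac{z^{2}}{2} + 4 \right)} + 6 z - 16 \log{\left(z^{2} + 8 \right)} - 12 \sqrt{2} \operatorname{atan}{\left(\frac{\sqrt{2} z}{4} \right)}}{12} is an antiderivative of f.
Check: d/dz[\frac{2 z^{2} + z \left(- 2 z - 3\right) \log{\left(\frac{z^{2}}{2} + 4 \right)} + 6 z - 16 \log{\left(z^{2} + 8 \right)} - 12 \sqrt{2} \operatorname{atan}{\left(\frac{\sqrt{2} z}{4} \right)}}{12}] = - \frac{z \log{\left(\frac{z^{2}}{2} + 4 \right)}}{3} - \frac{\log{\left(\frac{z^{2}}{2} + 4 \right)}}{4}, which equals f(z).
F(5/2) = - \frac{4 \log{\left(\frac{57}{4} \right)}}{3} - \frac{5 \log{\left(\frac{57}{8} \right)}}{3} - \sqrt{2} \operatorname{atan}{\left(\frac{5 \sqrt{2}}{8} \right)} + \frac{55}{24}; F(1/2) = - \frac{4 \log{\left(\frac{33}{4} \right)}}{3} - \sqrt{2} \operatorname{atan}{\left(\frac{\sqrt{2}}{8} \right)} - \frac{\log{\left(\frac{33}{8} \right)}}{6} + \frac{7}{24}.
Integral = F(5/2) - F(1/2) = - \frac{4 \log{\left(\frac{57}{4} \right)}}{3} - \frac{5 \log{\left(\frac{57}{8} \right)}}{3} - \sqrt{2} \operatorname{atan}{\left(\frac{5 \sqrt{2}}{8} \right)} + \frac{\log{\left(\frac{33}{8} \right)}}{6} + \sqrt{2} \operatorname{atan}{\left(\frac{\sqrt{2}}{8} \right)} + 2 + \frac{4 \log{\left(\frac{33}{4} \right)}}{3}.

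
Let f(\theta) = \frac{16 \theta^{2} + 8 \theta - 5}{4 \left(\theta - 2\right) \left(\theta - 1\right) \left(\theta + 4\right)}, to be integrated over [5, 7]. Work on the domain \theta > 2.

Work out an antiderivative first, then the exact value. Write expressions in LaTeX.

The denominator factors as 4 \left(\theta - 2\right) \left(\theta - 1\right) \left(\theta + 4\right); partial fractions split f into directly integrable pieces: \frac{73}{40 \left(\theta + 4\right)} - \frac{19}{20 \left(\theta - 1\right)} + \frac{25}{8 \left(\theta - 2\right)}.
F(\theta) = \frac{25 \log{\left(\theta - 2 \right)}}{8} - \frac{19 \log{\left(\theta - 1 \right)}}{20} + \frac{73 \log{\left(\theta + 4 \right)}}{40} is an antiderivative of f.
Check: d/d\theta[\frac{25 \log{\left(\theta - 2 \right)}}{8} - \frac{19 \log{\left(\theta - 1 \right)}}{20} + \frac{73 \log{\left(\theta + 4 \right)}}{40}] = \frac{16 \theta^{2} + 8 \theta - 5}{4 \theta^{3} + 4 \theta^{2} - 40 \theta + 32}, which equals f(\theta).
F(7) = - \frac{19 \log{\left(6 \right)}}{20} + \frac{73 \log{\left(11 \right)}}{40} + \frac{25 \log{\left(5 \right)}}{8}; F(5) = - \frac{19 \log{\left(4 \right)}}{20} + \frac{25 \log{\left(3 \right)}}{8} + \frac{73 \log{\left(9 \right)}}{40}.
Integral = F(7) - F(5) = - \frac{73 \log{\left(9 \right)}}{40} - \frac{25 \log{\left(3 \right)}}{8} - \frac{19 \log{\left(6 \right)}}{20} + \frac{19 \log{\left(4 \right)}}{20} + \frac{73 \log{\left(11 \right)}}{40} + \frac{25 \log{\left(5 \right)}}{8}.

Antiderivative: F(\theta) = \frac{25 \log{\left(\theta - 2 \right)}}{8} - \frac{19 \log{\left(\theta - 1 \right)}}{20} + \frac{73 \log{\left(\theta + 4 \right)}}{40}; value = - \frac{73 \log{\left(9 \right)}}{40} - \frac{25 \log{\left(3 \right)}}{8} - \frac{19 \log{\left(6 \right)}}{20} + \frac{19 \log{\left(4 \right)}}{20} + \frac{73 \log{\left(11 \right)}}{40} + \frac{25 \log{\left(5 \right)}}{8}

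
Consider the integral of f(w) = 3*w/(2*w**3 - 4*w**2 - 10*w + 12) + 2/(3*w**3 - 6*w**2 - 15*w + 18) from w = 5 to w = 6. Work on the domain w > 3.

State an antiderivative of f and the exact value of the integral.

The denominator factors as 6*(w - 3)*(w - 1)*(w + 2); partial fractions split f into directly integrable pieces: -7/(45*(w + 2)) - 13/(36*(w - 1)) + 31/(60*(w - 3)).
F(w) = -(-93*log(w - 3) + 65*log(w - 1) + 28*log(w + 2))/180 is an antiderivative of f.
Check: d/dw[-(-93*log(w - 3) + 65*log(w - 1) + 28*log(w + 2))/180] = (9*w + 4)/(6*w**3 - 12*w**2 - 30*w + 36), which equals f(w).
F(6) = -13*log(5)/36 - 7*log(8)/45 + 31*log(3)/60; F(5) = -13*log(4)/36 - 7*log(7)/45 + 31*log(2)/60.
Integral = F(6) - F(5) = -13*log(5)/36 - 31*log(2)/60 - 7*log(8)/45 + 7*log(7)/45 + 13*log(4)/36 + 31*log(3)/60.

Antiderivative: F(w) = -(-93*log(w - 3) + 65*log(w - 1) + 28*log(w + 2))/180; value = -13*log(5)/36 - 31*log(2)/60 - 7*log(8)/45 + 7*log(7)/45 + 13*log(4)/36 + 31*log(3)/60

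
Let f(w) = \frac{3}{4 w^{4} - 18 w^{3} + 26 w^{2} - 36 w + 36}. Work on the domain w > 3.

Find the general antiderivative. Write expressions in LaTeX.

The denominator factors as 2 \left(w - 3\right) \left(2 w - 3\right) \left(w^{2} + 2\right); partial fractions split f into directly integrable pieces: \frac{3 \left(9 w + 5\right)}{374 \left(w^{2} + 2\right)} - \frac{4}{17 \left(2 w - 3\right)} + \frac{1}{22 \left(w - 3\right)}.
Check: d/dw[\frac{\log{\left(w - 3 \right)}}{22} - \frac{2 \log{\left(w - \frac{3}{2} \right)}}{17} + \frac{27 \log{\left(w^{2} + 2 \right)}}{748} + \frac{15 \sqrt{2} \operatorname{atan}{\left(\frac{\sqrt{2} w}{2} \right)}}{748}] = \frac{3}{4 w^{4} - 18 w^{3} + 26 w^{2} - 36 w + 36} = f(w).

F(w) = \frac{\log{\left(w - 3 \right)}}{22} - \frac{2 \log{\left(w - \frac{3}{2} \right)}}{17} + \frac{27 \log{\left(w^{2} + 2 \right)}}{748} + \frac{15 \sqrt{2} \operatorname{atan}{\left(\frac{\sqrt{2} w}{2} \right)}}{748} + C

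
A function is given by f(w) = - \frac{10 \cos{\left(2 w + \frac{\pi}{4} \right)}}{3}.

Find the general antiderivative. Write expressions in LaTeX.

F(w) = - \frac{5 \sin{\left(2 w + \frac{\pi}{4} \right)}}{3} + C

Since d/dw undoes antidifferentiation here, F'(w) = f(w) is required of F(w).
Check: d/dw[- \frac{5 \sin{\left(2 w + \frac{\pi}{4} \right)}}{3}] = - \frac{10 \cos{\left(2 w + \frac{\pi}{4} \right)}}{3} = f(w).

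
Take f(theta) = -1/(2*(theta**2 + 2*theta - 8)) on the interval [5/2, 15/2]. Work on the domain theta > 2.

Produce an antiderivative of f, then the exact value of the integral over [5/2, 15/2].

The denominator factors as 2*(theta - 2)*(theta + 4); partial fractions split f into directly integrable pieces: 1/(12*(theta + 4)) - 1/(12*(theta - 2)).
F(theta) = -log(theta - 2)/12 + log(theta + 4)/12 is an antiderivative of f.
Check: d/dtheta[-log(theta - 2)/12 + log(theta + 4)/12] = -1/(2*theta**2 + 4*theta - 16), which equals f(theta).
F(15/2) = -log(11/2)/12 + log(23/2)/12; F(5/2) = log(2)/12 + log(13/2)/12.
Integral = F(15/2) - F(5/2) = -log(13/2)/12 - log(11/2)/12 - log(2)/12 + log(23/2)/12.

Antiderivative: F(theta) = -log(theta - 2)/12 + log(theta + 4)/12; value = -log(13/2)/12 - log(11/2)/12 - log(2)/12 + log(23/2)/12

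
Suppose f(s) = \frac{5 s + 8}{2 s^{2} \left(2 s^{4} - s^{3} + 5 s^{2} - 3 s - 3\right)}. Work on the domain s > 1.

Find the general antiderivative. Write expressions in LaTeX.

Factor the denominator (2 s^{2} \left(s - 1\right) \left(2 s + 1\right) \left(s^{2} + 3\right)) and decompose: f = \frac{27 s + 71}{312 \left(s^{2} + 3\right)} - \frac{88}{39 \left(2 s + 1\right)} + \frac{13}{24 \left(s - 1\right)} + \frac{1}{2 s} - \frac{4}{3 s^{2}}; each piece integrates to a log, atan, or power term.
Check: d/ds[\frac{\log{\left(s \right)}}{2} + \frac{13 \log{\left(s - 1 \right)}}{24} - \frac{44 \log{\left(s + \frac{1}{2} \right)}}{39} + \frac{9 \log{\left(s^{2} + 3 \right)}}{208} + \frac{71 \sqrt{3} \operatorname{atan}{\left(\frac{\sqrt{3} s}{3} \right)}}{936} + \frac{4}{3 s}] = \frac{5 s + 8}{4 s^{6} - 2 s^{5} + 10 s^{4} - 6 s^{3} - 6 s^{2}}, which equals f(s).

F(s) = \frac{\log{\left(s \right)}}{2} + \frac{13 \log{\left(s - 1 \right)}}{24} - \frac{44 \log{\left(s + \frac{1}{2} \right)}}{39} + \frac{9 \log{\left(s^{2} + 3 \right)}}{208} + \frac{71 \sqrt{3} \operatorname{atan}{\left(\frac{\sqrt{3} s}{3} \right)}}{936} + \frac{4}{3 s} + C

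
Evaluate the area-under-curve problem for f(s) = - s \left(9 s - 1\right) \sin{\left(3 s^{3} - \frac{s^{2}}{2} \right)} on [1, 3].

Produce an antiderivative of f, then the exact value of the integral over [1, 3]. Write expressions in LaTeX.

Antiderivative: F(s) = \cos{\left(3 s^{3} - \frac{s^{2}}{2} \right)}; value = \cos{\left(\frac{153}{2} \right)} - \cos{\left(\frac{5}{2} \right)}

f matches the chain-rule pattern g'(h)*h' with inner function h(s) = 3 s^{3} - \frac{s^{2}}{2}; substituting u = h(s) collapses the integral.
F(s) = \cos{\left(3 s^{3} - \frac{s^{2}}{2} \right)} is an antiderivative of f.
Check: d/ds[\cos{\left(3 s^{3} - \frac{s^{2}}{2} \right)}] = - 9 s^{2} \sin{\left(3 s^{3} - \frac{s^{2}}{2} \right)} + s \sin{\left(3 s^{3} - \frac{s^{2}}{2} \right)}, which equals f(s).
F(3) = \cos{\left(\frac{153}{2} \right)}; F(1) = \cos{\left(\frac{5}{2} \right)}.
Integral = F(3) - F(1) = \cos{\left(\frac{153}{2} \right)} - \cos{\left(\frac{5}{2} \right)}.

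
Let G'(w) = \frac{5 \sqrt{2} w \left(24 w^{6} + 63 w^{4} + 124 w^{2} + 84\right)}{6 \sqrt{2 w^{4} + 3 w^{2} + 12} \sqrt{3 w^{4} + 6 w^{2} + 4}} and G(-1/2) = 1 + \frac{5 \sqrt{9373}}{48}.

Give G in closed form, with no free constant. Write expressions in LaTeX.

G'(w) has the shape u'v + uv' for u = 5 \sqrt{\frac{w^{4}}{3} + \frac{w^{2}}{2} + 2} and v = \sqrt{w^{4} + 2 w^{2} + \frac{4}{3}} — it is the derivative of the product u*v.
A general antiderivative is 5 \sqrt{\frac{w^{4}}{3} + \frac{w^{2}}{2} + 2} \sqrt{w^{4} + 2 w^{2} + \frac{4}{3}} + C.
The condition gives C = 1 + \frac{5 \sqrt{9373}}{48} - (\frac{5 \sqrt{9373}}{48}) = 1.
So G(w) = 5 \sqrt{\frac{w^{4}}{3} + \frac{w^{2}}{2} + 2} \sqrt{w^{4} + 2 w^{2} + \frac{4}{3}} + 1.
Check: d/dw[5 \sqrt{\frac{w^{4}}{3} + \frac{w^{2}}{2} + 2} \sqrt{w^{4} + 2 w^{2} + \frac{4}{3}} + 1] = \frac{\sqrt{2} \left(120 w^{7} + 315 w^{5} + 620 w^{3} + 420 w\right)}{6 \sqrt{2 w^{4} + 3 w^{2} + 12} \sqrt{3 w^{4} + 6 w^{2} + 4}}, which equals G'(w).

G(w) = 5 \sqrt{\frac{w^{4}}{3} + \frac{w^{2}}{2} + 2} \sqrt{w^{4} + 2 w^{2} + \frac{4}{3}} + 1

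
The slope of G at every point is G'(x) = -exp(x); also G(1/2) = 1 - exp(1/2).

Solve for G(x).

G(x) = 1 - exp(x)

Check a candidate G(x) by differentiating: d/dx[G] must match the given G'(x).
A general antiderivative is -exp(x) + C.
The condition gives C = 1 - exp(1/2) - (-exp(1/2)) = 1.
So G(x) = 1 - exp(x).
Check: d/dx[1 - exp(x)] = -exp(x) = G'(x).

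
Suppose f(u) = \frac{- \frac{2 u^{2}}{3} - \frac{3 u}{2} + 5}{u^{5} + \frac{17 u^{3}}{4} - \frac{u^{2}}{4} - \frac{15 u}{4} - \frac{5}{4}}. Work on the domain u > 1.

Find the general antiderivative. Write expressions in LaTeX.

The denominator factors as 3 \left(u - 1\right) \left(2 u + 1\right)^{2} \left(u^{2} + 5\right); partial fractions split f into directly integrable pieces: \frac{1159 u + 985}{3969 \left(u^{2} + 5\right)} - \frac{1328}{1323 \left(2 u + 1\right)} - \frac{536}{189 \left(2 u + 1\right)^{2}} + \frac{17}{81 \left(u - 1\right)}.
Check: d/du[\frac{17 \log{\left(u - 1 \right)}}{81} - \frac{664 \log{\left(u + \frac{1}{2} \right)}}{1323} + \frac{1159 \log{\left(u^{2} + 5 \right)}}{7938} + \frac{197 \sqrt{5} \operatorname{atan}{\left(\frac{\sqrt{5} u}{5} \right)}}{3969} + \frac{268}{378 u + 189}] = \frac{- 8 u^{2} - 18 u + 60}{12 u^{5} + 51 u^{3} - 3 u^{2} - 45 u - 15}, which equals f(u).

F(u) = \frac{17 \log{\left(u - 1 \right)}}{81} - \frac{664 \log{\left(u + \frac{1}{2} \right)}}{1323} + \frac{1159 \log{\left(u^{2} + 5 \right)}}{7938} + \frac{197 \sqrt{5} \operatorname{atan}{\left(\frac{\sqrt{5} u}{5} \right)}}{3969} + \frac{268}{378 u + 189} + C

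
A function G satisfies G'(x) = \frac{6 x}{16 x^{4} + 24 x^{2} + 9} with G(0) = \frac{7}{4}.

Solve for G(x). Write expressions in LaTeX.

G(x) = \frac{32 x^{2} + 21}{16 x^{2} + 12}

G'(x) matches the chain-rule pattern g'(h)*h' with inner function h(x) = 4 x^{2} + 3; substituting u = h(x) collapses the integral.
A general antiderivative is - \frac{3}{4 \left(4 x^{2} + 3\right)} + C.
The condition gives C = \frac{7}{4} - (- \frac{1}{4}) = 2.
So G(x) = \frac{32 x^{2} + 21}{16 x^{2} + 12}.
Check: d/dx[\frac{32 x^{2} + 21}{16 x^{2} + 12}] = \frac{6 x}{16 x^{4} + 24 x^{2} + 9} = G'(x).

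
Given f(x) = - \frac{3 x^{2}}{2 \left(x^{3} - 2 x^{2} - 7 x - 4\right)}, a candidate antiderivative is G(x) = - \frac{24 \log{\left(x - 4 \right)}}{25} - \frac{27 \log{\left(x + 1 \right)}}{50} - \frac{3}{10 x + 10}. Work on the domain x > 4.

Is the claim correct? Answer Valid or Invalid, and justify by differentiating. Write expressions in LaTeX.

d/dx[G] = - \frac{3 x^{2}}{2 x^{3} - 4 x^{2} - 14 x - 8}
This equals f(x) exactly, so the claim holds.

Valid - the claim checks out under differentiation.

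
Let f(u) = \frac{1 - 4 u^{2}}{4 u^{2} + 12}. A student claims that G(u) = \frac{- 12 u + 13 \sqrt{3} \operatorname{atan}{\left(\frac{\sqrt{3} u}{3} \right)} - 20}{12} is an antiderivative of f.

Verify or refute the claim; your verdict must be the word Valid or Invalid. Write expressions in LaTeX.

d/du[G] = \frac{1 - 4 u^{2}}{4 u^{2} + 12}
This equals f(u) exactly, so the claim holds.

Valid - differentiating G returns exactly f.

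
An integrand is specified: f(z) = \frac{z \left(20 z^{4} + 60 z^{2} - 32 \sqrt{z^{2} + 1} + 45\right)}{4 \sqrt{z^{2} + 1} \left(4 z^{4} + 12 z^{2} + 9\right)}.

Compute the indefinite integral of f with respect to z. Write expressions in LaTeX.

A candidate is checked by its d/dz: the result must match f(z).
Check: d/dz[\frac{10 z^{2} \sqrt{z^{2} + 1} + 15 \sqrt{z^{2} + 1} + 8}{8 z^{2} + 12}] = \frac{20 z^{5} + 60 z^{3} - 32 z \sqrt{z^{2} + 1} + 45 z}{16 z^{4} \sqrt{z^{2} + 1} + 48 z^{2} \sqrt{z^{2} + 1} + 36 \sqrt{z^{2} + 1}}, which equals f(z).

F(z) = \frac{10 z^{2} \sqrt{z^{2} + 1} + 15 \sqrt{z^{2} + 1} + 8}{8 z^{2} + 12} + C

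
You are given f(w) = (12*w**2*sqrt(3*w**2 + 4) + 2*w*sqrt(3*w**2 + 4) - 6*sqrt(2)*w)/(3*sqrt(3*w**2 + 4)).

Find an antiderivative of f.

An antiderivative is F(w) = 4*w**3/3 + w**2/3 - 4*sqrt(3*w**2/2 + 2)/3.

For F(w) to be correct the identity F'(w) - f(w) = 0 must hold.
Check: d/dw[4*w**3/3 + w**2/3 - 4*sqrt(3*w**2/2 + 2)/3] = (12*w**2*sqrt(3*w**2 + 4) + 2*w*sqrt(3*w**2 + 4) - 6*sqrt(2)*w)/(3*sqrt(3*w**2 + 4)) = f(w).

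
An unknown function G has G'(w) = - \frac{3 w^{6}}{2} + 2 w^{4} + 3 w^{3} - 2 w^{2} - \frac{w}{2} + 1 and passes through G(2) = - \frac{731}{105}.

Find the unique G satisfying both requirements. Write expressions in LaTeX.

G(w) = \frac{w \left(- 90 w^{6} + 168 w^{4} + 315 w^{3} - 280 w^{2} - 105 w + 420\right)}{420}

The integrand splits into summands that can be handled one at a time.
A general antiderivative is - \frac{3 w^{7}}{14} + \frac{2 w^{5}}{5} + \frac{3 w^{4}}{4} - \frac{2 w^{3}}{3} - \frac{w^{2}}{4} + w + C.
The condition gives C = - \frac{731}{105} - (- \frac{731}{105}) = 0.
So G(w) = \frac{w \left(- 90 w^{6} + 168 w^{4} + 315 w^{3} - 280 w^{2} - 105 w + 420\right)}{420}.
Check: d/dw[\frac{w \left(- 90 w^{6} + 168 w^{4} + 315 w^{3} - 280 w^{2} - 105 w + 420\right)}{420}] = - \frac{3 w^{6}}{2} + 2 w^{4} + 3 w^{3} - 2 w^{2} - \frac{w}{2} + 1 = G'(w).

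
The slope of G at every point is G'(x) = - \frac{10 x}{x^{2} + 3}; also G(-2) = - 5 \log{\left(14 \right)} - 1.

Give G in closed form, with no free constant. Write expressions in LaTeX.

G'(x) matches the chain-rule pattern g'(h)*h' with inner function h(x) = 2 x^{2} + 6; substituting u = h(x) collapses the integral.
A general antiderivative is - 5 \log{\left(2 x^{2} + 6 \right)} + C.
The condition gives C = - 5 \log{\left(14 \right)} - 1 - (- 5 \log{\left(14 \right)}) = -1.
So G(x) = - 5 \log{\left(2 x^{2} + 6 \right)} - 1.
Check: d/dx[- 5 \log{\left(2 x^{2} + 6 \right)} - 1] = - \frac{10 x}{x^{2} + 3} = G'(x).

G(x) = - 5 \log{\left(2 x^{2} + 6 \right)} - 1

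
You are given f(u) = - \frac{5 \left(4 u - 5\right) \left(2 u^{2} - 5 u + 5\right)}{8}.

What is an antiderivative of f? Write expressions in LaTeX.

f matches the chain-rule pattern g'(h)*h' with inner function h(u) = u^{2} - \frac{5 u}{2} + \frac{5}{2}; substituting w = h(u) collapses the integral.
Check: d/du[- \frac{5 \left(2 u^{2} - 5 u + 5\right)^{2}}{16}] = - 5 u^{3} + \frac{75 u^{2}}{4} - \frac{225 u}{8} + \frac{125}{8}, which equals f(u).

An antiderivative is F(u) = - \frac{5 \left(2 u^{2} - 5 u + 5\right)^{2}}{16}.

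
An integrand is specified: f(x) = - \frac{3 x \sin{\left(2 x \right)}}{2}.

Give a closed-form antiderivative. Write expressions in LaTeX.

An antiderivative is F(x) = \frac{3 x \cos{\left(2 x \right)}}{4} - \frac{3 \sin{\left(2 x \right)}}{8}.

For F(x) to be correct the identity F'(x) - f(x) = 0 must hold.
Check: d/dx[\frac{3 x \cos{\left(2 x \right)}}{4} - \frac{3 \sin{\left(2 x \right)}}{8}] = - \frac{3 x \sin{\left(2 x \right)}}{2} = f(x).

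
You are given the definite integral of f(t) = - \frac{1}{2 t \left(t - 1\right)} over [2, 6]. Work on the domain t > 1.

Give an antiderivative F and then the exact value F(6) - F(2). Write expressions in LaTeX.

Antiderivative: F(t) = - \frac{- \log{\left(t \right)} + \log{\left(t - 1 \right)}}{2}; value = - \frac{\log{\left(5 \right)}}{2} - \frac{\log{\left(2 \right)}}{2} + \frac{\log{\left(6 \right)}}{2}

The denominator factors as 2 t \left(t - 1\right); partial fractions split f into directly integrable pieces: - \frac{1}{2 \left(t - 1\right)} + \frac{1}{2 t}.
F(t) = - \frac{- \log{\left(t \right)} + \log{\left(t - 1 \right)}}{2} is an antiderivative of f.
Check: d/dt[- \frac{- \log{\left(t \right)} + \log{\left(t - 1 \right)}}{2}] = - \frac{1}{2 t^{2} - 2 t}, which equals f(t).
F(6) = - \frac{\log{\left(5 \right)}}{2} + \frac{\log{\left(6 \right)}}{2}; F(2) = \frac{\log{\left(2 \right)}}{2}.
Integral = F(6) - F(2) = - \frac{\log{\left(5 \right)}}{2} - \frac{\log{\left(2 \right)}}{2} + \frac{\log{\left(6 \right)}}{2}.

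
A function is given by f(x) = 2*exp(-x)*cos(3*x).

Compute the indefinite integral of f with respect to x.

Since d/dx undoes antidifferentiation here, F'(x) = f(x) is required of F(x).
Check: d/dx[(3*sin(3*x) - cos(3*x))*exp(-x)/5] = 2*exp(-x)*cos(3*x) = f(x).

F(x) = (3*sin(3*x) - cos(3*x))*exp(-x)/5 + C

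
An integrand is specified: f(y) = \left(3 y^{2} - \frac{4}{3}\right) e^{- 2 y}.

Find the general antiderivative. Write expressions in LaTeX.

Recognize the product-rule pattern: f = u'v + uv' with u = - \frac{3 y^{2}}{2} - \frac{3 y}{2} - \frac{1}{12}, v = e^{- 2 y}, so integration by parts undoes it.
Check: d/dy[- \frac{3 y^{2} e^{- 2 y}}{2} - \frac{3 y e^{- 2 y}}{2} - \frac{e^{- 2 y}}{12}] = \frac{\left(9 y^{2} - 4\right) e^{- 2 y}}{3}, which equals f(y).

F(y) = - \frac{3 y^{2} e^{- 2 y}}{2} - \frac{3 y e^{- 2 y}}{2} - \frac{e^{- 2 y}}{12} + C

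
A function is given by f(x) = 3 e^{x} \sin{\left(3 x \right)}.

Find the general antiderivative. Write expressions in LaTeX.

For F(x) to be correct the identity F'(x) - f(x) = 0 must hold.
Check: d/dx[\frac{3 e^{x} \sin{\left(3 x \right)}}{10} - \frac{9 e^{x} \cos{\left(3 x \right)}}{10}] = 3 e^{x} \sin{\left(3 x \right)} = f(x).

F(x) = \frac{3 e^{x} \sin{\left(3 x \right)}}{10} - \frac{9 e^{x} \cos{\left(3 x \right)}}{10} + C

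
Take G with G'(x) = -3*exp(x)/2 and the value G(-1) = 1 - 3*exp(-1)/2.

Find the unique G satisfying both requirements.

Recover the given G'(x) by differentiating a candidate G(x); any mismatch rules it out.
A general antiderivative is -3*exp(x)/2 + C.
The condition gives C = 1 - 3*exp(-1)/2 - (-3*exp(-1)/2) = 1.
So G(x) = 1 - 3*exp(x)/2.
Check: d/dx[1 - 3*exp(x)/2] = -3*exp(x)/2 = G'(x).

G(x) = 1 - 3*exp(x)/2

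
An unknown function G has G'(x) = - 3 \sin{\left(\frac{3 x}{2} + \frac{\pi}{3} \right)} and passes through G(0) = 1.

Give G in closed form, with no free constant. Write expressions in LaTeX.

Any candidate G(x) must reproduce the stated G'(x) exactly.
A general antiderivative is 2 \cos{\left(\frac{3 x}{2} + \frac{\pi}{3} \right)} + C.
The condition gives C = 1 - (1) = 0.
So G(x) = 2 \cos{\left(\frac{3 x}{2} + \frac{\pi}{3} \right)}.
Check: d/dx[2 \cos{\left(\frac{3 x}{2} + \frac{\pi}{3} \right)}] = - 3 \sin{\left(\frac{3 x}{2} + \frac{\pi}{3} \right)} = G'(x).

G(x) = 2 \cos{\left(\frac{3 x}{2} + \frac{\pi}{3} \right)}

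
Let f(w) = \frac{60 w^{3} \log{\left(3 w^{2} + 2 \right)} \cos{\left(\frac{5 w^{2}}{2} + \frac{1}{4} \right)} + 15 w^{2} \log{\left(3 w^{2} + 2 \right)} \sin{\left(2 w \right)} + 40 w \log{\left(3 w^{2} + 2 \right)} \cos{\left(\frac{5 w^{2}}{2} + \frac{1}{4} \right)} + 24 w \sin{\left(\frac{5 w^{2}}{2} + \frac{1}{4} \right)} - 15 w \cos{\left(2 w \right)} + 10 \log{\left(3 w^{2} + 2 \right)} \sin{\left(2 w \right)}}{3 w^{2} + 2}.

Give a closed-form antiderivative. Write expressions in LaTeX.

Recognize the product-rule pattern: f = u'v + uv' with u = 4 \sin{\left(\frac{5 w^{2}}{2} + \frac{1}{4} \right)} - \frac{5 \cos{\left(2 w \right)}}{2}, v = \log{\left(3 w^{2} + 2 \right)}, so integration by parts undoes it.
Check: d/dw[- \left(- 4 \sin{\left(\frac{5 w^{2}}{2} + \frac{1}{4} \right)} + \frac{5 \cos{\left(2 w \right)}}{2}\right) \log{\left(3 w^{2} + 2 \right)}] = \frac{60 w^{3} \log{\left(3 w^{2} + 2 \right)} \cos{\left(\frac{5 w^{2}}{2} + \frac{1}{4} \right)} + 15 w^{2} \log{\left(3 w^{2} + 2 \right)} \sin{\left(2 w \right)} + 40 w \log{\left(3 w^{2} + 2 \right)} \cos{\left(\frac{5 w^{2}}{2} + \frac{1}{4} \right)} + 24 w \sin{\left(\frac{5 w^{2}}{2} + \frac{1}{4} \right)} - 15 w \cos{\left(2 w \right)} + 10 \log{\left(3 w^{2} + 2 \right)} \sin{\left(2 w \right)}}{3 w^{2} + 2} = f(w).

An antiderivative is F(w) = - \left(- 4 \sin{\left(\frac{5 w^{2}}{2} + \frac{1}{4} \right)} + \frac{5 \cos{\left(2 w \right)}}{2}\right) \log{\left(3 w^{2} + 2 \right)}.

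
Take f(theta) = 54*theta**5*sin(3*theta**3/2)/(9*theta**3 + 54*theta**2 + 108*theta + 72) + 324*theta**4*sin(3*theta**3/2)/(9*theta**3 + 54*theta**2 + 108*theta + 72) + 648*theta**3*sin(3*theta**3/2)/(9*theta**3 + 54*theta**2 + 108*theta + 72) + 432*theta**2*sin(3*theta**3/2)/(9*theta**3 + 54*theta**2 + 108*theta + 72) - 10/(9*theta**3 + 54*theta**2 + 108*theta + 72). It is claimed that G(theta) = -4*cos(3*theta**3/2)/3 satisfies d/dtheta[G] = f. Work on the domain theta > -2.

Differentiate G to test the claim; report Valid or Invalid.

d/dtheta[G] = 6*theta**2*sin(3*theta**3/2)
d/dtheta[G] - f(theta) = 10/(9*theta**3 + 54*theta**2 + 108*theta + 72) != 0.

Invalid: d/dtheta[G] - f = 10/(9*theta**3 + 54*theta**2 + 108*theta + 72), which is not 0.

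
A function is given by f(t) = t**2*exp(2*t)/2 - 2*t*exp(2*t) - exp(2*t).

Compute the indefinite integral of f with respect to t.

Recognize the product-rule pattern: f = u'v + uv' with u = t**2/4 - 5*t/4 + 1/8, v = exp(2*t), so integration by parts undoes it.
Check: d/dt[t**2*exp(2*t)/4 - 5*t*exp(2*t)/4 + exp(2*t)/8] = t**2*exp(2*t)/2 - 2*t*exp(2*t) - exp(2*t) = f(t).

F(t) = t**2*exp(2*t)/4 - 5*t*exp(2*t)/4 + exp(2*t)/8 + C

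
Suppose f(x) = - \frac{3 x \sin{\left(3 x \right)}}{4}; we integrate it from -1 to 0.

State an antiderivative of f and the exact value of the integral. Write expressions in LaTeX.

Antiderivative: F(x) = \frac{x \cos{\left(3 x \right)}}{4} - \frac{\sin{\left(3 x \right)}}{12}; value = \frac{\cos{\left(3 \right)}}{4} - \frac{\sin{\left(3 \right)}}{12}

Since d/dx undoes antidifferentiation here, F'(x) = f(x) is required of F(x).
F(x) = \frac{x \cos{\left(3 x \right)}}{4} - \frac{\sin{\left(3 x \right)}}{12} is an antiderivative of f.
Check: d/dx[\frac{x \cos{\left(3 x \right)}}{4} - \frac{\sin{\left(3 x \right)}}{12}] = - \frac{3 x \sin{\left(3 x \right)}}{4} = f(x).
F(0) = 0; F(-1) = \frac{\sin{\left(3 \right)}}{12} - \frac{\cos{\left(3 \right)}}{4}.
Integral = F(0) - F(-1) = \frac{\cos{\left(3 \right)}}{4} - \frac{\sin{\left(3 \right)}}{12}.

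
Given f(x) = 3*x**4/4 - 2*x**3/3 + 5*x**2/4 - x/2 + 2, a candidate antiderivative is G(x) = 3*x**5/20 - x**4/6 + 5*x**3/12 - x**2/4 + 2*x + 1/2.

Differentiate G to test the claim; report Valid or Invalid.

d/dx[G] = 3*x**4/4 - 2*x**3/3 + 5*x**2/4 - x/2 + 2
This equals f(x) exactly, so the claim holds.

Valid: G'(x) = f(x).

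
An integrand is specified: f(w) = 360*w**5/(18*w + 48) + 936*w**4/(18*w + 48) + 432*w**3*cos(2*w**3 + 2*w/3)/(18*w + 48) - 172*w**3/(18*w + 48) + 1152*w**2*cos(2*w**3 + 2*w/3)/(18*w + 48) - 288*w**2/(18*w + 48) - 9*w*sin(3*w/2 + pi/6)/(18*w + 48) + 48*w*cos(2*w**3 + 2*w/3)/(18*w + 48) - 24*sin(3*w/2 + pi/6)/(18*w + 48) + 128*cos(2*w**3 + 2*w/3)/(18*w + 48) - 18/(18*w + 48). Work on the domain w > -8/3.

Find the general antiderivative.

F(w) = 4*w**5 - w**4/3 - 2*w**3 - log(3*w/2 + 4) + 4*sin(2*w**3 + 2*w/3) + cos(3*w/2 + pi/6)/3 + C

The integrand splits into summands that can be handled one at a time.
Check: d/dw[4*w**5 - w**4/3 - 2*w**3 - log(3*w/2 + 4) + 4*sin(2*w**3 + 2*w/3) + cos(3*w/2 + pi/6)/3] = (360*w**5 + 936*w**4 + 432*w**3*cos(2*w**3 + 2*w/3) - 172*w**3 + 1152*w**2*cos(2*w**3 + 2*w/3) - 288*w**2 - 9*w*sin(3*w/2 + pi/6) + 48*w*cos(2*w**3 + 2*w/3) - 24*sin(3*w/2 + pi/6) + 128*cos(2*w**3 + 2*w/3) - 18)/(18*w + 48), which equals f(w).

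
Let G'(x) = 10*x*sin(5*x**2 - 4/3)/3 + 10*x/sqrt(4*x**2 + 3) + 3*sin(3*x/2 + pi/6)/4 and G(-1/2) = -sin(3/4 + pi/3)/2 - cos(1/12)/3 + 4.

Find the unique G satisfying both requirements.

The integrand splits into summands that can be handled one at a time.
A general antiderivative is 5*sqrt(4*x**2 + 3)/2 - cos(3*x/2 + pi/6)/2 - cos(5*x**2 - 4/3)/3 + C.
The condition gives C = -sin(3/4 + pi/3)/2 - cos(1/12)/3 + 4 - (-sin(3/4 + pi/3)/2 - cos(1/12)/3 + 5) = -1.
So G(x) = 5*sqrt(4*x**2 + 3)/2 - cos(3*x/2 + pi/6)/2 - cos(5*x**2 - 4/3)/3 - 1.
Check: d/dx[5*sqrt(4*x**2 + 3)/2 - cos(3*x/2 + pi/6)/2 - cos(5*x**2 - 4/3)/3 - 1] = (40*x*sqrt(4*x**2 + 3)*sin(5*x**2 - 4/3) + 120*x + 9*sqrt(4*x**2 + 3)*sin(3*x/2 + pi/6))/(12*sqrt(4*x**2 + 3)), which equals G'(x).

G(x) = 5*sqrt(4*x**2 + 3)/2 - cos(3*x/2 + pi/6)/2 - cos(5*x**2 - 4/3)/3 - 1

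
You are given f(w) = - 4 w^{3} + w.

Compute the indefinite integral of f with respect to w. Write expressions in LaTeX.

F(w) = - w^{4} + \frac{w^{2}}{2} + C

The substitution u = w^{2} - \frac{1}{4} works: f is exactly (dF/du)*(du/dw) for that inner function.
Check: d/dw[- w^{4} + \frac{w^{2}}{2}] = - 4 w^{3} + w = f(w).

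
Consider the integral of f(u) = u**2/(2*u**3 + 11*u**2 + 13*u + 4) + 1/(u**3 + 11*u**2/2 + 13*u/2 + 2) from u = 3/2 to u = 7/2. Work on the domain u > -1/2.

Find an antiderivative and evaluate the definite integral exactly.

Antiderivative: F(u) = 9*log(u + 1/2)/14 - log(u + 1) + 6*log(u + 4)/7; value = -log(9/2) - 6*log(11/2)/7 - 9*log(2)/14 + 9*log(4)/14 + log(5/2) + 6*log(15/2)/7

The denominator factors as (u + 1)*(u + 4)*(2*u + 1); partial fractions split f into directly integrable pieces: 9/(7*(2*u + 1)) + 6/(7*(u + 4)) - 1/(u + 1).
F(u) = 9*log(u + 1/2)/14 - log(u + 1) + 6*log(u + 4)/7 is an antiderivative of f.
Check: d/du[9*log(u + 1/2)/14 - log(u + 1) + 6*log(u + 4)/7] = (u**2 + 2)/(2*u**3 + 11*u**2 + 13*u + 4), which equals f(u).
F(7/2) = -log(9/2) + 9*log(4)/14 + 6*log(15/2)/7; F(3/2) = -log(5/2) + 9*log(2)/14 + 6*log(11/2)/7.
Integral = F(7/2) - F(3/2) = -log(9/2) - 6*log(11/2)/7 - 9*log(2)/14 + 9*log(4)/14 + log(5/2) + 6*log(15/2)/7.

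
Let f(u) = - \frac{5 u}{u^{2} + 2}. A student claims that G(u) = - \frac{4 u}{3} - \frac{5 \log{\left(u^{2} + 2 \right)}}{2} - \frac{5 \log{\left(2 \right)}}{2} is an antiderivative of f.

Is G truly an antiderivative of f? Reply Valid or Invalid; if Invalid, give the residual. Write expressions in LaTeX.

Invalid: d/du[G] - f = - \frac{4}{3}, which is not 0.

d/du[G] = \frac{- 4 u^{2} - 15 u - 8}{3 u^{2} + 6}
d/du[G] - f(u) = - \frac{4}{3} != 0.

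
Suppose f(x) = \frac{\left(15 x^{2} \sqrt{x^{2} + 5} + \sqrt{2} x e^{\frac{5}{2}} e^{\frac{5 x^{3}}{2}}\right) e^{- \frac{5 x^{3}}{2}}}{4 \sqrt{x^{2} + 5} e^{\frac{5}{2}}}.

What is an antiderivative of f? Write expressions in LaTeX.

A first test for any F(x): its x-derivative must equal f(x) identically.
Check: d/dx[- \frac{- \sqrt{2} \sqrt{x^{2} + 5} + \frac{2 e^{- \frac{5 x^{3}}{2}}}{e^{\frac{5}{2}}}}{4}] = \frac{\left(15 x^{2} \sqrt{x^{2} + 5} + \sqrt{2} x e^{\frac{5}{2}} e^{\frac{5 x^{3}}{2}}\right) e^{- \frac{5 x^{3}}{2}}}{4 \sqrt{x^{2} + 5} e^{\frac{5}{2}}} = f(x).

An antiderivative is F(x) = - \frac{- \sqrt{2} \sqrt{x^{2} + 5} + \frac{2 e^{- \frac{5 x^{3}}{2}}}{e^{\frac{5}{2}}}}{4}.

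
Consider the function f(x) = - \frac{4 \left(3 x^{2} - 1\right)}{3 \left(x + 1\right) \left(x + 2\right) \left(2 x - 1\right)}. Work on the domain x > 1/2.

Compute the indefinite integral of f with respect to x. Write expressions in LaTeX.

F(x) = \frac{2 \log{\left(x - \frac{1}{2} \right)}}{45} + \frac{8 \log{\left(x + 1 \right)}}{9} - \frac{44 \log{\left(x + 2 \right)}}{15} + C

The denominator factors as 3 \left(x + 1\right) \left(x + 2\right) \left(2 x - 1\right); partial fractions split f into directly integrable pieces: \frac{4}{45 \left(2 x - 1\right)} - \frac{44}{15 \left(x + 2\right)} + \frac{8}{9 \left(x + 1\right)}.
Check: d/dx[\frac{2 \log{\left(x - \frac{1}{2} \right)}}{45} + \frac{8 \log{\left(x + 1 \right)}}{9} - \frac{44 \log{\left(x + 2 \right)}}{15}] = \frac{4 - 12 x^{2}}{6 x^{3} + 15 x^{2} + 3 x - 6}, which equals f(x).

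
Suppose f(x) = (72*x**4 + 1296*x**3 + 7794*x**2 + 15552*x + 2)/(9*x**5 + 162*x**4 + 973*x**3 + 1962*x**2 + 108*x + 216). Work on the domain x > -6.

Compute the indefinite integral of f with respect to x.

F(x) = (4*(x + 6)**2*log(3*x**2 + 1/3) - 1)/(x + 6)**2 + C

Since d/dx undoes antidifferentiation here, F'(x) = f(x) is required of F(x).
Check: d/dx[(4*(x + 6)**2*log(3*x**2 + 1/3) - 1)/(x + 6)**2] = (72*x**4 + 1296*x**3 + 7794*x**2 + 15552*x + 2)/(9*x**5 + 162*x**4 + 973*x**3 + 1962*x**2 + 108*x + 216) = f(x).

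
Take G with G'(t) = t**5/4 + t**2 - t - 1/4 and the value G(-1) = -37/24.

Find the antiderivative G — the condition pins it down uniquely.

G(t) = t**6/24 + t**3/3 - t**2/2 - t/4 - 1

Integrate term by term and add the pieces.
A general antiderivative is t**6/24 + t**3/3 - t**2/2 - t/4 + C.
The condition gives C = -37/24 - (-13/24) = -1.
So G(t) = t**6/24 + t**3/3 - t**2/2 - t/4 - 1.
Check: d/dt[t**6/24 + t**3/3 - t**2/2 - t/4 - 1] = t**5/4 + t**2 - t - 1/4 = G'(t).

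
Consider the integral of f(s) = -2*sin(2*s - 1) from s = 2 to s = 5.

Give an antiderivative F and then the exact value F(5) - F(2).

Antiderivative: F(s) = cos(2*s - 1); value = cos(9) - cos(3)

For F(s) to be correct the identity F'(s) - f(s) = 0 must hold.
F(s) = cos(2*s - 1) is an antiderivative of f.
Check: d/ds[cos(2*s - 1)] = -2*sin(2*s - 1) = f(s).
F(5) = cos(9); F(2) = cos(3).
Integral = F(5) - F(2) = cos(9) - cos(3).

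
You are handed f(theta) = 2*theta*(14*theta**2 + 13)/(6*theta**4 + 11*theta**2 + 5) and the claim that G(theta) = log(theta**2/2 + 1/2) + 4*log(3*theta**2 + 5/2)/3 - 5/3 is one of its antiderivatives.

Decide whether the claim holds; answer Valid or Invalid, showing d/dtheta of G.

d/dtheta[G] = (28*theta**3 + 26*theta)/(6*theta**4 + 11*theta**2 + 5)
This equals f(theta) exactly, so the claim holds.

Valid. The derivative of G reproduces f.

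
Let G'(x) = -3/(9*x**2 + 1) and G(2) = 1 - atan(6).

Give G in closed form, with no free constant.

G(x) = 1 - atan(3*x)

For G(x) to be correct, d/dx[G] must agree with the stated G'(x) identically.
A general antiderivative is -atan(3*x) + C.
The condition gives C = 1 - atan(6) - (-atan(6)) = 1.
So G(x) = 1 - atan(3*x).
Check: d/dx[1 - atan(3*x)] = -3/(9*x**2 + 1) = G'(x).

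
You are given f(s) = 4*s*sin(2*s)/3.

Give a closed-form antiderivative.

An antiderivative is F(s) = -2*s*cos(2*s)/3 + sin(2*s)/3.

Differentiate the proposed F(s) back; it has to land on f(s) exactly.
Check: d/ds[-2*s*cos(2*s)/3 + sin(2*s)/3] = 4*s*sin(2*s)/3 = f(s).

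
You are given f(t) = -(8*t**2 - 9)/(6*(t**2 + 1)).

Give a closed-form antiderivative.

An antiderivative F(t) passes only if d/dt[F] lands on f(t) exactly.
Check: d/dt[(-8*t + 17*atan(t))/6] = (9 - 8*t**2)/(6*t**2 + 6), which equals f(t).

An antiderivative is F(t) = (-8*t + 17*atan(t))/6.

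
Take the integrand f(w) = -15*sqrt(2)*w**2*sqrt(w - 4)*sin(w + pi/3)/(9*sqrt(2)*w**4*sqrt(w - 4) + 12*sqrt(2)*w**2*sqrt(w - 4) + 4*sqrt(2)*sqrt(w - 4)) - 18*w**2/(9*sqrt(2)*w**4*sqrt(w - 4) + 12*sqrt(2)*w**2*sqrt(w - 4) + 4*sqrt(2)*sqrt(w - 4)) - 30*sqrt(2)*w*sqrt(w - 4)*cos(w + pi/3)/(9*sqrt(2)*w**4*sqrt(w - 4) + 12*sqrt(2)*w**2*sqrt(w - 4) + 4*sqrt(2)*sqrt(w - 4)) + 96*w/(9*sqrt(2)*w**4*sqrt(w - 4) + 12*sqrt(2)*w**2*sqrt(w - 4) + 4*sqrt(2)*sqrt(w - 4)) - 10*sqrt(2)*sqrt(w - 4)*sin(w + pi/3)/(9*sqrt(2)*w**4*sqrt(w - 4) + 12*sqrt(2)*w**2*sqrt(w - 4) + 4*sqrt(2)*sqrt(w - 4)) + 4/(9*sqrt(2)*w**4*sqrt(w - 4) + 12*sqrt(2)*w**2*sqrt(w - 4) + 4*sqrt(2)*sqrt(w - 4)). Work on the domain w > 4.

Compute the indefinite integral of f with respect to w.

f has the shape u'v + uv' for u = -2/(3*(w**2 + 2/3)) and v = -2*sqrt(w/2 - 2) - 5*cos(w + pi/3)/2 — it is the derivative of the product u*v.
Check: d/dw[-2*(-2*sqrt(w/2 - 2) - 5*cos(w + pi/3)/2)/(3*(w**2 + 2/3))] = (-15*sqrt(2)*w**2*sqrt(w - 4)*sin(w + pi/3) - 18*w**2 - 30*sqrt(2)*w*sqrt(w - 4)*cos(w + pi/3) + 96*w - 10*sqrt(2)*sqrt(w - 4)*sin(w + pi/3) + 4)/(9*sqrt(2)*w**4*sqrt(w - 4) + 12*sqrt(2)*w**2*sqrt(w - 4) + 4*sqrt(2)*sqrt(w - 4)), which equals f(w).

F(w) = -2*(-2*sqrt(w/2 - 2) - 5*cos(w + pi/3)/2)/(3*(w**2 + 2/3)) + C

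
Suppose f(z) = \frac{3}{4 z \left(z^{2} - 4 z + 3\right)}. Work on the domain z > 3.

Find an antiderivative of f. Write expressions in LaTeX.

Factor the denominator (4 z \left(z - 3\right) \left(z - 1\right)) and decompose: f = - \frac{3}{8 \left(z - 1\right)} + \frac{1}{8 \left(z - 3\right)} + \frac{1}{4 z}; each piece integrates to a log, atan, or power term.
Check: d/dz[\frac{\log{\left(z \right)}}{4} + \frac{\log{\left(z - 3 \right)}}{8} - \frac{3 \log{\left(z - 1 \right)}}{8}] = \frac{3}{4 z^{3} - 16 z^{2} + 12 z}, which equals f(z).

An antiderivative is F(z) = \frac{\log{\left(z \right)}}{4} + \frac{\log{\left(z - 3 \right)}}{8} - \frac{3 \log{\left(z - 1 \right)}}{8}.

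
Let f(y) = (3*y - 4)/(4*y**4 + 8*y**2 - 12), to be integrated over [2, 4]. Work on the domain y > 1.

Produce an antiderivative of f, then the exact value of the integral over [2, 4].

Factor the denominator (4*(y - 1)*(y + 1)*(y**2 + 3)) and decompose: f = -(3*y - 4)/(16*(y**2 + 3)) + 7/(32*(y + 1)) - 1/(32*(y - 1)); each piece integrates to a log, atan, or power term.
F(y) = (-3*log(y - 1) + 21*log(y + 1) - 9*log(y**2 + 3) + 8*sqrt(3)*atan(sqrt(3)*y/3))/96 is an antiderivative of f.
Check: d/dy[(-3*log(y - 1) + 21*log(y + 1) - 9*log(y**2 + 3) + 8*sqrt(3)*atan(sqrt(3)*y/3))/96] = (3*y - 4)/(4*y**4 + 8*y**2 - 12) = f(y).
F(4) = -3*log(19)/32 - log(3)/32 + sqrt(3)*atan(4*sqrt(3)/3)/12 + 7*log(5)/32; F(2) = -3*log(7)/32 + sqrt(3)*atan(2*sqrt(3)/3)/12 + 7*log(3)/32.
Integral = F(4) - F(2) = -3*log(19)/32 - log(3)/4 - sqrt(3)*atan(2*sqrt(3)/3)/12 + sqrt(3)*atan(4*sqrt(3)/3)/12 + 3*log(7)/32 + 7*log(5)/32.

Antiderivative: F(y) = (-3*log(y - 1) + 21*log(y + 1) - 9*log(y**2 + 3) + 8*sqrt(3)*atan(sqrt(3)*y/3))/96; value = -3*log(19)/32 - log(3)/4 - sqrt(3)*atan(2*sqrt(3)/3)/12 + sqrt(3)*atan(4*sqrt(3)/3)/12 + 3*log(7)/32 + 7*log(5)/32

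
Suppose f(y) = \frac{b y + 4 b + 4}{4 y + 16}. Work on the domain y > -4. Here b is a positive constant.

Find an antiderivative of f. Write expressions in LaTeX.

An antiderivative is F(y) = \frac{b y + 4 \log{\left(y + 4 \right)}}{4}.

A candidate is checked by its d/dy: the result must match f(y).
Check: d/dy[\frac{b y + 4 \log{\left(y + 4 \right)}}{4}] = \frac{b y + 4 b + 4}{4 y + 16} = f(y).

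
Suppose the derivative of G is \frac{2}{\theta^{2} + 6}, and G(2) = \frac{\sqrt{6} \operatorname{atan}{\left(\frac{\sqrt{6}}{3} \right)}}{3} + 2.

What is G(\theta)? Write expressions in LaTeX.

G(\theta) = \frac{\sqrt{6} \operatorname{atan}{\left(\frac{\sqrt{6} \theta}{6} \right)} + 6}{3}

Any candidate G(\theta) must reproduce the stated G'(\theta) exactly.
A general antiderivative is \frac{\sqrt{6} \operatorname{atan}{\left(\frac{\sqrt{6} \theta}{6} \right)}}{3} + C.
The condition gives C = \frac{\sqrt{6} \operatorname{atan}{\left(\frac{\sqrt{6}}{3} \right)}}{3} + 2 - (\frac{\sqrt{6} \operatorname{atan}{\left(\frac{\sqrt{6}}{3} \right)}}{3}) = 2.
So G(\theta) = \frac{\sqrt{6} \operatorname{atan}{\left(\frac{\sqrt{6} \theta}{6} \right)} + 6}{3}.
Check: d/d\theta[\frac{\sqrt{6} \operatorname{atan}{\left(\frac{\sqrt{6} \theta}{6} \right)} + 6}{3}] = \frac{2}{\theta^{2} + 6} = G'(\theta).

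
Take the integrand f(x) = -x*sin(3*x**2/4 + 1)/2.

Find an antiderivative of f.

f matches the chain-rule pattern g'(h)*h' with inner function h(x) = 3*x**2/4 + 1; substituting u = h(x) collapses the integral.
Check: d/dx[cos(3*x**2/4 + 1)/3] = -x*sin(3*x**2/4 + 1)/2 = f(x).

An antiderivative is F(x) = cos(3*x**2/4 + 1)/3.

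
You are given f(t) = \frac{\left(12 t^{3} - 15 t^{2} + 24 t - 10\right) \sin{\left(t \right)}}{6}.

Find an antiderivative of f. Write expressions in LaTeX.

Differentiate the proposed F(t) back; it has to land on f(t) exactly.
Check: d/dt[- 2 t^{3} \cos{\left(t \right)} + 6 t^{2} \sin{\left(t \right)} + \frac{5 t^{2} \cos{\left(t \right)}}{2} - 5 t \sin{\left(t \right)} + 8 t \cos{\left(t \right)} - 8 \sin{\left(t \right)} - \frac{10 \cos{\left(t \right)}}{3}] = 2 t^{3} \sin{\left(t \right)} - \frac{5 t^{2} \sin{\left(t \right)}}{2} + 4 t \sin{\left(t \right)} - \frac{5 \sin{\left(t \right)}}{3}, which equals f(t).

An antiderivative is F(t) = - 2 t^{3} \cos{\left(t \right)} + 6 t^{2} \sin{\left(t \right)} + \frac{5 t^{2} \cos{\left(t \right)}}{2} - 5 t \sin{\left(t \right)} + 8 t \cos{\left(t \right)} - 8 \sin{\left(t \right)} - \frac{10 \cos{\left(t \right)}}{3}.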